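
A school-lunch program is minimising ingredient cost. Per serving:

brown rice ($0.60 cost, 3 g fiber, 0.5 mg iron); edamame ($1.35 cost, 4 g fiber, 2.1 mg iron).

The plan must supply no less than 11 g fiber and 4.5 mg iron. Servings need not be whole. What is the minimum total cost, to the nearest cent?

Minimising a linear cost over {fiber ≥ 11, iron ≥ 4.5, servings ≥ 0} — the optimum is at a vertex, using one or two foods.
brown rice only: max(11/3, 4.5/0.5) = 9 servings → $5.40.
edamame only: max(11/4, 4.5/2.1) = 2.75 servings → $3.71.
brown rice + edamame with both tight: 1.186 servings and 1.86 servings → $3.22.
The minimum over all feasible corners is $3.22.

$3.22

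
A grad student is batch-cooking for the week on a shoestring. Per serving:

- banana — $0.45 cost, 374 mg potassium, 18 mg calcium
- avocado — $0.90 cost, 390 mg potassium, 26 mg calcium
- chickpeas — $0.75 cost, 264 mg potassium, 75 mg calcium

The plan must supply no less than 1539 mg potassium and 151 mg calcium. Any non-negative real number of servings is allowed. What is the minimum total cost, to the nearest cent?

$2.39

Minimising a linear cost over {potassium ≥ 1539, calcium ≥ 151, servings ≥ 0} — the optimum is at a vertex, using one or two foods.
banana only: max(1539/374, 151/18) = 8.389 servings → $3.77.
avocado only: max(1539/390, 151/26) = 5.808 servings → $5.23.
chickpeas only: max(1539/264, 151/75) = 5.83 servings → $4.37.
banana + avocado: the both-tight solution has a negative serving — not a feasible corner.
banana + chickpeas with both tight: 3.243 servings and 1.235 servings → $2.39.
avocado + chickpeas with both tight: 3.375 servings and 0.8432 servings → $3.67.
Cheapest feasible corner: $2.39.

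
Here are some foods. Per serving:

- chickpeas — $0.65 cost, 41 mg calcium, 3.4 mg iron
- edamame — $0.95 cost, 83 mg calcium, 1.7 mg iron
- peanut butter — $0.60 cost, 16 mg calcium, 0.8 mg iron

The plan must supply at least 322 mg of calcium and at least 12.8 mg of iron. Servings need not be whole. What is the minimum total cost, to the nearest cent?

$4.12

chickpeas only: max(322/41, 12.8/3.4) = 7.854 servings → $5.10.
edamame only: max(322/83, 12.8/1.7) = 7.529 servings → $7.15.
peanut butter only: max(322/16, 12.8/0.8) = 20.12 servings → $12.07.
chickpeas + edamame with both tight: 2.424 servings and 2.682 servings → $4.12.
chickpeas + peanut butter: the both-tight solution has a negative serving — not a feasible corner.
edamame + peanut butter with both tight: 1.347 servings and 13.14 servings → $9.16.
So the least-cost plan costs $4.12.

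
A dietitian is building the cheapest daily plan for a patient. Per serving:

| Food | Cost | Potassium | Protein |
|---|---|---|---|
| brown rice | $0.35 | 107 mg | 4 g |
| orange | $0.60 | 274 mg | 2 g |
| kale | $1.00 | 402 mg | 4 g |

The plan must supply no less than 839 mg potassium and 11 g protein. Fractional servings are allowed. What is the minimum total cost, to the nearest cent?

At the optimum either one food covers both requirements or two foods hit both targets exactly; no other combination can be cheaper.
brown rice only: max(839/107, 11/4) = 7.841 servings → $2.74.
orange only: max(839/274, 11/2) = 5.5 servings → $3.30.
kale only: max(839/402, 11/4) = 2.75 servings → $2.75.
brown rice + orange with both tight: 1.515 servings and 2.471 servings → $2.01.
brown rice + kale with both tight: 0.9034 servings and 1.847 servings → $2.16.
orange + kale: intersection lies outside the first quadrant.
Cheapest feasible corner: $2.01.

$2.01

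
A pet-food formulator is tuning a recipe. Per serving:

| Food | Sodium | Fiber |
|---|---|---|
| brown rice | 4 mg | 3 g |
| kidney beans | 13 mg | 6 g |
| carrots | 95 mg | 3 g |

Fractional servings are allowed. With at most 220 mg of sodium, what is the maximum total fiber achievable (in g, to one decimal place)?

Fiber per mg sodium: brown rice 0.75, kidney beans 0.4615, carrots 0.03158.
With no serving limits, spend the whole sodium allowance on brown rice: 220 mg / 4 mg × 3 g = 165.0 g.

165.0 g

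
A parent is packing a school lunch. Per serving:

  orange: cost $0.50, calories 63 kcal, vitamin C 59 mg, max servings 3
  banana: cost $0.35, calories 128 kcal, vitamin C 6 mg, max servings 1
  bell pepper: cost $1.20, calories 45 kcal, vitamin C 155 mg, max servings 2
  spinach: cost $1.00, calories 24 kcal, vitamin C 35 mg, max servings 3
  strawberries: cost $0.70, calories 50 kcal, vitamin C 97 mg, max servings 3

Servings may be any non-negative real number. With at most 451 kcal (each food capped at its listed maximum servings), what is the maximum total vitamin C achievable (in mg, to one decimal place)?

836.2 mg

Vitamin C per kcal: bell pepper 3.444, strawberries 1.94, spinach 1.458, orange 0.9365, banana 0.04688.
Take 2 servings of bell pepper: uses 90 kcal, +310.0 mg vitamin C (running total 310.0 mg).
Take 3 servings of strawberries: uses 150 kcal, +291.0 mg vitamin C (running total 601.0 mg).
Take 3 servings of spinach: uses 72 kcal, +105.0 mg vitamin C (running total 706.0 mg).
Take 2.206 servings of orange: uses 139 kcal, +130.2 mg vitamin C (running total 836.2 mg).
Filling greedily by vitamin C-per-kcal is optimal for one linear limit, giving 836.2 mg.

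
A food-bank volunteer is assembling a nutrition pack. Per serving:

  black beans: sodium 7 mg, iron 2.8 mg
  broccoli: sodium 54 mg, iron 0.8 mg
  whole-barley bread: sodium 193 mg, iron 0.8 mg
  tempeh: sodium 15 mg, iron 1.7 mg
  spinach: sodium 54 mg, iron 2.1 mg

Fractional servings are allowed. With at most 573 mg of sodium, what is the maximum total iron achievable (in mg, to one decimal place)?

Iron per mg sodium: black beans 0.4, tempeh 0.1133, spinach 0.03889, broccoli 0.01481, whole-barley bread 0.004145.
With no serving limits, spend the whole sodium allowance on black beans: 573 mg / 7 mg × 2.8 mg = 229.2 mg.

229.2 mg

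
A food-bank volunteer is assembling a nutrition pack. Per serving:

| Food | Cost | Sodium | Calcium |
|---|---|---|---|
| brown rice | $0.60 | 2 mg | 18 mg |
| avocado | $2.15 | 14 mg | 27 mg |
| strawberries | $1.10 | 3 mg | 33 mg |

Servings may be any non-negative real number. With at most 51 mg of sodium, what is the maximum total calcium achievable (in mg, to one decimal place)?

Calcium per mg sodium: strawberries 11, brown rice 9, avocado 1.929.
With no serving limits, spend the whole sodium allowance on strawberries: 51 mg / 3 mg × 33 mg = 561.0 mg.

561.0 mg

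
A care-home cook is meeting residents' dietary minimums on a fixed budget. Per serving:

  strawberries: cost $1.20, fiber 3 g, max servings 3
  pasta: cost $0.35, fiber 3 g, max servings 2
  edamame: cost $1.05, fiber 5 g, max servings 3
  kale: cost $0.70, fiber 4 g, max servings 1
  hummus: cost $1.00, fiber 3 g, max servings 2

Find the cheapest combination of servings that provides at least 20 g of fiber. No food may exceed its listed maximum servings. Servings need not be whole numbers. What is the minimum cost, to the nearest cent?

Cost per g of fiber: pasta $0.1167, kale $0.1750, edamame $0.2100, hummus $0.3333, strawberries $0.4000.
Take 2 servings of pasta: +6.0 g fiber for $0.70 (total $0.70, still need 14.0 g).
Take 1 serving of kale: +4.0 g fiber for $0.70 (total $1.40, still need 10.0 g).
Take 2 servings of edamame: +10.0 g fiber for $2.10 (total $3.50, still need 0.0 g).
Greedy by cheapest-per-g is optimal for a single linear constraint, so the minimum cost is $3.50.

$3.50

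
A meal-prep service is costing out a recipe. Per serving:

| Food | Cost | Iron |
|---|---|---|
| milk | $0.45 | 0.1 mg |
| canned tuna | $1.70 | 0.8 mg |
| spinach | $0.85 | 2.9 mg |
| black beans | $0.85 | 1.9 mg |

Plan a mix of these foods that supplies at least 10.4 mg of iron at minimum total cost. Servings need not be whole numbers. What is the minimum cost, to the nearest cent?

$3.05

Cost per mg of iron: spinach $0.2931, black beans $0.4474, canned tuna $2.1250, milk $4.5000.
With no serving limits, use only spinach: 10.4 mg / 2.9 mg = 3.586 servings × $0.85 = $3.05.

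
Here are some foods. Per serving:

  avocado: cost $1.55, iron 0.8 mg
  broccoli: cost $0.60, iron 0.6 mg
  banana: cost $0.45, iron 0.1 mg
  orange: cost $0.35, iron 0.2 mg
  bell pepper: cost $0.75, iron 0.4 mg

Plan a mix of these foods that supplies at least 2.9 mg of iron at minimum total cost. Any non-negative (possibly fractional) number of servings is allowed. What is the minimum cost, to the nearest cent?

Cost per mg of iron: broccoli $1.0000, orange $1.7500, bell pepper $1.8750, avocado $1.9375, banana $4.5000.
With no serving limits, use only broccoli: 2.9 mg / 0.6 mg = 4.833 servings × $0.60 = $2.90.

$2.90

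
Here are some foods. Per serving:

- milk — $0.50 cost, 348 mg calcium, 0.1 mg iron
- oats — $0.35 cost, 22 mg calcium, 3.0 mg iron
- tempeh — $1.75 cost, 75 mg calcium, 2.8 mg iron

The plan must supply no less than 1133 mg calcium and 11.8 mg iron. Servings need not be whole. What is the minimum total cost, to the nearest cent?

$2.85

For a min-cost LP with two ≥-constraints, a basic feasible solution has at most two positive variables.
milk only: max(1133/348, 11.8/0.1) = 118 servings → $59.00.
oats only: max(1133/22, 11.8/3.0) = 51.5 servings → $18.02.
tempeh only: max(1133/75, 11.8/2.8) = 15.11 servings → $26.44.
milk + oats with both tight: 3.013 servings and 3.833 servings → $2.85.
milk + tempeh with both tight: 2.366 servings and 4.13 servings → $8.41.
oats + tempeh with both targets exact would need a negative amount; discard.
Cheapest feasible corner: $2.85.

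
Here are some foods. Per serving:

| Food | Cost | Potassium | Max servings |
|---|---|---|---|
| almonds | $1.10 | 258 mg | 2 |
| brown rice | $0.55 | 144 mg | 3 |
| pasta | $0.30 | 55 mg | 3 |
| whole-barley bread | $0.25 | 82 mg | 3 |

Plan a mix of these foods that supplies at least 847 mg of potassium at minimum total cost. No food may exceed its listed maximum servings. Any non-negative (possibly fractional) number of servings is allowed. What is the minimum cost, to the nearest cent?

Cost per mg of potassium: whole-barley bread $0.0030, brown rice $0.0038, almonds $0.0043, pasta $0.0055.
Take 3 servings of whole-barley bread: +246.0 mg potassium for $0.75 (total $0.75, still need 601.0 mg).
Take 3 servings of brown rice: +432.0 mg potassium for $1.65 (total $2.40, still need 169.0 mg).
Take 0.655 servings of almonds: +169.0 mg potassium for $0.72 (total $3.12, still need 0.0 mg).
Filling from the cheapest source first is optimal under one linear minimum: $3.12.

$3.12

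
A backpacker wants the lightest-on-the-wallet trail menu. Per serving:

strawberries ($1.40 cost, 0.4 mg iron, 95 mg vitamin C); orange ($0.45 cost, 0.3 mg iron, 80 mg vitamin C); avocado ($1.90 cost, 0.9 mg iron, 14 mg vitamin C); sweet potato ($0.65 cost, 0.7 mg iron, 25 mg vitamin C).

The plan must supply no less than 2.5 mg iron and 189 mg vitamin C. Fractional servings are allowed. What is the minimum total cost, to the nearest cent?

$2.57

Compare the cost at each extreme point of the feasible region.
strawberries only: max(2.5/0.4, 189/95) = 6.25 servings → $8.75.
orange only: max(2.5/0.3, 189/80) = 8.333 servings → $3.75.
avocado only: max(2.5/0.9, 189/14) = 13.5 servings → $25.65.
sweet potato only: max(2.5/0.7, 189/25) = 7.56 servings → $4.91.
strawberries + orange: the both-tight solution has a negative serving — not a feasible corner.
strawberries + avocado with both tight: 1.691 servings and 2.026 servings → $6.22.
strawberries + sweet potato with both tight: 1.235 servings and 2.865 servings → $3.59.
orange + avocado with both tight: 1.993 servings and 2.114 servings → $4.91.
orange + sweet potato with both tight: 1.439 servings and 2.955 servings → $2.57.
avocado + sweet potato with both targets exact would need a negative amount; discard.
So the least-cost plan costs $2.57.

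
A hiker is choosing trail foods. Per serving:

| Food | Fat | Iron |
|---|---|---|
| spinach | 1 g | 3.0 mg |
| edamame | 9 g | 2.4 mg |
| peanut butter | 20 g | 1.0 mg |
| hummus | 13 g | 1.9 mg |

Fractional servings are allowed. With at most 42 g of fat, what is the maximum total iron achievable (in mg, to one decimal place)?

126.0 mg

Iron per g fat: spinach 3, edamame 0.2667, hummus 0.1462, peanut butter 0.05.
With no serving limits, spend the whole fat allowance on spinach: 42 g / 1 g × 3.0 mg = 126.0 mg.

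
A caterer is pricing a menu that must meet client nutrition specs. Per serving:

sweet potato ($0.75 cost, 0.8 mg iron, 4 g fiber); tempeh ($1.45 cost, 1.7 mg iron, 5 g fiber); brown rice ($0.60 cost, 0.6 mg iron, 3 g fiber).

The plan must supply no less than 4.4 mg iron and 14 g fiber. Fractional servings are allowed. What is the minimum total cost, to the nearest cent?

$3.80

For a min-cost LP with two ≥-constraints, a basic feasible solution has at most two positive variables.
sweet potato only: max(4.4/0.8, 14/4) = 5.5 servings → $4.12.
tempeh only: max(4.4/1.7, 14/5) = 2.8 servings → $4.06.
brown rice only: max(4.4/0.6, 14/3) = 7.333 servings → $4.40.
sweet potato + tempeh with both tight: 0.6429 servings and 2.286 servings → $3.80.
sweet potato + brown rice (both tight): parallel constraints — no distinct corner.
tempeh + brown rice with both tight: 2.286 servings and 0.8571 servings → $3.83.
The minimum over all feasible corners is $3.80.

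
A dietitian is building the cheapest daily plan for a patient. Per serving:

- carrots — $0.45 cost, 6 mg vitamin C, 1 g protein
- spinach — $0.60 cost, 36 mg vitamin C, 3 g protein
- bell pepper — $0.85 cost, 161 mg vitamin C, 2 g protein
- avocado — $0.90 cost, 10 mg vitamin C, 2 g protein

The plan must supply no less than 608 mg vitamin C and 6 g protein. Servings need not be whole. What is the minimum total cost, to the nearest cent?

This is a tiny linear program; its minimum lies at a vertex of the feasible set. List the vertices and price them.
carrots only: max(608/6, 6/1) = 101.3 servings → $45.60.
spinach only: max(608/36, 6/3) = 16.89 servings → $10.13.
bell pepper only: max(608/161, 6/2) = 3.776 servings → $3.21.
avocado only: max(608/10, 6/2) = 60.8 servings → $54.72.
carrots + spinach: the both-tight solution has a negative serving — not a feasible corner.
carrots + bell pepper: the both-tight solution has a negative serving — not a feasible corner.
carrots + avocado: the both-tight solution has a negative serving — not a feasible corner.
spinach + bell pepper: intersection lies outside the first quadrant.
spinach + avocado: intersection lies outside the first quadrant.
bell pepper + avocado with both targets exact would need a negative amount; discard.
So the least-cost plan costs $3.21.

$3.21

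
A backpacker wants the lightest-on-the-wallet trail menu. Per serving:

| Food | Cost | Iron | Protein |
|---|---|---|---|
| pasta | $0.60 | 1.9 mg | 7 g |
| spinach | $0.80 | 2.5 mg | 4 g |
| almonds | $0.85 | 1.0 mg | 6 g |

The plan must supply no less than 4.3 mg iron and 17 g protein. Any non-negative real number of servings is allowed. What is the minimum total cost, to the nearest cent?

$1.46

pasta only: max(4.3/1.9, 17/7) = 2.429 servings → $1.46.
spinach only: max(4.3/2.5, 17/4) = 4.25 servings → $3.40.
almonds only: max(4.3/1.0, 17/6) = 4.3 servings → $3.65.
pasta + spinach: the both-tight solution has a negative serving — not a feasible corner.
pasta + almonds with both tight: 2 servings and 0.5 servings → $1.62.
spinach + almonds with both tight: 0.8 servings and 2.3 servings → $2.60.
The minimum over all feasible corners is $1.46.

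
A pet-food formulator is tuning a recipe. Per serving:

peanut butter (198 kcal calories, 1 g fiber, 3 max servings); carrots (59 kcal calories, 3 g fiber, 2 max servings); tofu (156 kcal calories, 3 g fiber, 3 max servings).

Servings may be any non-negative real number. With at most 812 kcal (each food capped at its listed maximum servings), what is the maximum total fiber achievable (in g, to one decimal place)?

16.1 g

Fiber per kcal: carrots 0.05085, tofu 0.01923, peanut butter 0.005051.
Take 2 servings of carrots: uses 118 kcal, +6.0 g fiber (running total 6.0 g).
Take 3 servings of tofu: uses 468 kcal, +9.0 g fiber (running total 15.0 g).
Take 1.141 servings of peanut butter: uses 226 kcal, +1.1 g fiber (running total 16.1 g).
Greedy by best ratio exhausts the calories allowance optimally: 16.1 g.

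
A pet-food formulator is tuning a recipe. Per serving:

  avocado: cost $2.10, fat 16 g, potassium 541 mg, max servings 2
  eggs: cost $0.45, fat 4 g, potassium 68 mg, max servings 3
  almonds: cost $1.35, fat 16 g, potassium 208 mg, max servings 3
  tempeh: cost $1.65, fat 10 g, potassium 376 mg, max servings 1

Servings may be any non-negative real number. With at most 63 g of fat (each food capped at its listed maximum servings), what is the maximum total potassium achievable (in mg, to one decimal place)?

1779.0 mg

Potassium per g fat: tempeh 37.6, avocado 33.81, eggs 17, almonds 13.
Take 1 serving of tempeh: uses 10 g fat, +376.0 mg potassium (running total 376.0 mg).
Take 2 servings of avocado: uses 32 g fat, +1082.0 mg potassium (running total 1458.0 mg).
Take 3 servings of eggs: uses 12 g fat, +204.0 mg potassium (running total 1662.0 mg).
Take 0.5625 servings of almonds: uses 9 g fat, +117.0 mg potassium (running total 1779.0 mg).
Greedy by best ratio exhausts the fat allowance optimally: 1779.0 mg.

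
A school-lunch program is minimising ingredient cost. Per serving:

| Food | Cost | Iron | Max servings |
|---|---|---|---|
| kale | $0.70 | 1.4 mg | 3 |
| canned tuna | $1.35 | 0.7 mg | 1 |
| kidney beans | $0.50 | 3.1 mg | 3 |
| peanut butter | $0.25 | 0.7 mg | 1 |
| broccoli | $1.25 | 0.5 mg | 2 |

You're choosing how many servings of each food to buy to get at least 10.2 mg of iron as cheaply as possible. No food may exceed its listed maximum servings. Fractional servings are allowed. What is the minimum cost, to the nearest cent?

Cost per mg of iron: kidney beans $0.1613, peanut butter $0.3571, kale $0.5000, canned tuna $1.9286, broccoli $2.5000.
Take 3 servings of kidney beans: +9.3 mg iron for $1.50 (total $1.50, still need 0.9 mg).
Take 1 serving of peanut butter: +0.7 mg iron for $0.25 (total $1.75, still need 0.2 mg).
Take 0.1429 servings of kale: +0.2 mg iron for $0.10 (total $1.85, still need 0.0 mg).
Greedy by cheapest-per-mg is optimal for a single linear constraint, so the minimum cost is $1.85.

$1.85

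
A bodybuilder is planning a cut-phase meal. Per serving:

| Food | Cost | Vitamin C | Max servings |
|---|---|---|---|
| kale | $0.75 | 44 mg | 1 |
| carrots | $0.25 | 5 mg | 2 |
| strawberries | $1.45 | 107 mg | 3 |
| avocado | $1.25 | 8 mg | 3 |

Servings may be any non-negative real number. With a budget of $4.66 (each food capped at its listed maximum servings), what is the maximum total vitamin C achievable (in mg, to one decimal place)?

339.2 mg

Vitamin C per dollar: strawberries 73.79, kale 58.67, carrots 20, avocado 6.4.
Take 3 servings of strawberries: spends $4.35, +321.0 mg vitamin C (running total 321.0 mg).
Take 0.4133 servings of kale: spends $0.31, +18.2 mg vitamin C (running total 339.2 mg).
Greedy by best ratio exhausts the cost allowance optimally: 339.2 mg.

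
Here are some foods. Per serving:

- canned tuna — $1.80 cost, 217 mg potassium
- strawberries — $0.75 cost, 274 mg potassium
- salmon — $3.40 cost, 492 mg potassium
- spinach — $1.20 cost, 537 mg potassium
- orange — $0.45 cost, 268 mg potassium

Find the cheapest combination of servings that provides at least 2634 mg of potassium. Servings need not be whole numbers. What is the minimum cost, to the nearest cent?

$4.42

Cost per mg of potassium: orange $0.0017, spinach $0.0022, strawberries $0.0027, salmon $0.0069, canned tuna $0.0083.
With no serving limits, use only orange: 2634 mg / 268 mg = 9.828 servings × $0.45 = $4.42.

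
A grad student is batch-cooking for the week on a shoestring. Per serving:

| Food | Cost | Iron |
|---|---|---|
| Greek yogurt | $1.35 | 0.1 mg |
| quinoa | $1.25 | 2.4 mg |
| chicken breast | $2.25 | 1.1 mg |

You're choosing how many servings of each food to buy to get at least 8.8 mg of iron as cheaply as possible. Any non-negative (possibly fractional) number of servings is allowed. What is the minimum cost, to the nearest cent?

Cost per mg of iron: quinoa $0.5208, chicken breast $2.0455, Greek yogurt $13.5000.
With no serving limits, use only quinoa: 8.8 mg / 2.4 mg = 3.667 servings × $1.25 = $4.58.

$4.58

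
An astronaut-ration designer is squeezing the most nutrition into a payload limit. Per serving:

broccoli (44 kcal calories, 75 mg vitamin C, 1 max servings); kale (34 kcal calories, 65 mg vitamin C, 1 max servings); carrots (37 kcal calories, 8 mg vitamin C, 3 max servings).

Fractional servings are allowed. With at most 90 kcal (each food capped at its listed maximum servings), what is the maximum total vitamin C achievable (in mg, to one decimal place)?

Vitamin C per kcal: kale 1.912, broccoli 1.705, carrots 0.2162.
Take 1 serving of kale: uses 34 kcal, +65.0 mg vitamin C (running total 65.0 mg).
Take 1 serving of broccoli: uses 44 kcal, +75.0 mg vitamin C (running total 140.0 mg).
Take 0.3243 servings of carrots: uses 12 kcal, +2.6 mg vitamin C (running total 142.6 mg).
Greedy by best ratio exhausts the calories allowance optimally: 142.6 mg.

142.6 mg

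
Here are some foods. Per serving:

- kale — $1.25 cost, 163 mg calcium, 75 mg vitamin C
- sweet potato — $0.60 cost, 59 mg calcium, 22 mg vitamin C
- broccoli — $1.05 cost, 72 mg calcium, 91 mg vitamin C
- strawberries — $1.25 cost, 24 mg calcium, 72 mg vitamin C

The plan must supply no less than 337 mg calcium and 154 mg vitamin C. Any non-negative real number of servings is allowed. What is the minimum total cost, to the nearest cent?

For a min-cost LP with two ≥-constraints, a basic feasible solution has at most two positive variables.
kale only: max(337/163, 154/75) = 2.067 servings → $2.58.
sweet potato only: max(337/59, 154/22) = 7 servings → $4.20.
broccoli only: max(337/72, 154/91) = 4.681 servings → $4.91.
strawberries only: max(337/24, 154/72) = 14.04 servings → $17.55.
kale + sweet potato with both tight: 1.993 servings and 0.2062 servings → $2.61.
kale + broccoli with both targets exact would need a negative amount; discard.
kale + strawberries: intersection lies outside the first quadrant.
sweet potato + broccoli with both tight: 5.173 servings and 0.4417 servings → $3.57.
sweet potato + strawberries with both tight: 5.529 servings and 0.4495 servings → $3.88.
broccoli + strawberries: intersection lies outside the first quadrant.
The minimum over all feasible corners is $2.58.

$2.58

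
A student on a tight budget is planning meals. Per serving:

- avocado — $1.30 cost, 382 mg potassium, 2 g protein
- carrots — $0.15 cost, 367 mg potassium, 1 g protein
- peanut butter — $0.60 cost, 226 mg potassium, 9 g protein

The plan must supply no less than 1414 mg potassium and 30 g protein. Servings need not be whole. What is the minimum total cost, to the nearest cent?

The cheapest plan sits at a corner of the feasible region — with two constraints it uses at most two foods.
avocado only: max(1414/382, 30/2) = 15 servings → $19.50.
carrots only: max(1414/367, 30/1) = 30 servings → $4.50.
peanut butter only: max(1414/226, 30/9) = 6.257 servings → $3.75.
avocado + carrots: the both-tight solution has a negative serving — not a feasible corner.
avocado + peanut butter with both tight: 1.991 servings and 2.891 servings → $4.32.
carrots + peanut butter with both tight: 1.932 servings and 3.119 servings → $2.16.
Cheapest feasible corner: $2.16.

$2.16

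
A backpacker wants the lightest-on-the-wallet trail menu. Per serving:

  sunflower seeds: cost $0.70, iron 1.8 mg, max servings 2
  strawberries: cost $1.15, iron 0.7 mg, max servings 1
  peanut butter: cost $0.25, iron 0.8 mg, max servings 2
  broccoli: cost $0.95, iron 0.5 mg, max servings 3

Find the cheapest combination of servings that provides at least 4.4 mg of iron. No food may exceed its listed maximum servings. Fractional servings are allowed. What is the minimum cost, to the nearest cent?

$1.59

Cost per mg of iron: peanut butter $0.3125, sunflower seeds $0.3889, strawberries $1.6429, broccoli $1.9000.
Take 2 servings of peanut butter: +1.6 mg iron for $0.50 (total $0.50, still need 2.8 mg).
Take 1.556 servings of sunflower seeds: +2.8 mg iron for $1.09 (total $1.59, still need 0.0 mg).
Filling from the cheapest source first is optimal under one linear minimum: $1.59.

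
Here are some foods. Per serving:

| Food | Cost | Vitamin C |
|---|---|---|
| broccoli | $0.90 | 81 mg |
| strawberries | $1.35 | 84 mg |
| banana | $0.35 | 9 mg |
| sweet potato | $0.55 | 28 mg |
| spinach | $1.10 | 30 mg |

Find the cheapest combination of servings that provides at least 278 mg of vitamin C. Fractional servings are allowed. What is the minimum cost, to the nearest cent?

$3.09

Cost per mg of vitamin C: broccoli $0.0111, strawberries $0.0161, sweet potato $0.0196, spinach $0.0367, banana $0.0389.
With no serving limits, use only broccoli: 278 mg / 81 mg = 3.432 servings × $0.90 = $3.09.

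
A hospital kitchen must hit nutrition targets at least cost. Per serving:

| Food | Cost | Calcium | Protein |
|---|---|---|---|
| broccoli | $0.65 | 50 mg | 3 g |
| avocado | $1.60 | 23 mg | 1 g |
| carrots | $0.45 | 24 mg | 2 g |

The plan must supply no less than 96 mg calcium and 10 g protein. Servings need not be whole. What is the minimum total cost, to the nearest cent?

$2.17

broccoli only: max(96/50, 10/3) = 3.333 servings → $2.17.
avocado only: max(96/23, 10/1) = 10 servings → $16.00.
carrots only: max(96/24, 10/2) = 5 servings → $2.25.
broccoli + avocado: intersection lies outside the first quadrant.
broccoli + carrots: the both-tight solution has a negative serving — not a feasible corner.
avocado + carrots: the both-tight solution has a negative serving — not a feasible corner.
So the least-cost plan costs $2.17.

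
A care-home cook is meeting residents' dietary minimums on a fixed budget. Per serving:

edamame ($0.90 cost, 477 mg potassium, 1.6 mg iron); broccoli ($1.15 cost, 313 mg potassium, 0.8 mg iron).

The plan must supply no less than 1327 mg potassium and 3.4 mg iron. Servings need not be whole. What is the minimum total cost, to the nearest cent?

edamame only: max(1327/477, 3.4/1.6) = 2.782 servings → $2.50.
broccoli only: max(1327/313, 3.4/0.8) = 4.25 servings → $4.89.
edamame + broccoli with both tight: 0.02181 servings and 4.206 servings → $4.86.
Cheapest feasible corner: $2.50.

$2.50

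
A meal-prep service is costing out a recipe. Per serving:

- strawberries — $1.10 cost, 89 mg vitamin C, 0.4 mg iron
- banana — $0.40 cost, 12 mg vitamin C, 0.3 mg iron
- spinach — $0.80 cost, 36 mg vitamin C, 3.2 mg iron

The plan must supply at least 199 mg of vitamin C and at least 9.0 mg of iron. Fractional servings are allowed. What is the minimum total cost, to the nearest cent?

At the optimum either one food covers both requirements or two foods hit both targets exactly; no other combination can be cheaper.
strawberries only: max(199/89, 9.0/0.4) = 22.5 servings → $24.75.
banana only: max(199/12, 9.0/0.3) = 30 servings → $12.00.
spinach only: max(199/36, 9.0/3.2) = 5.528 servings → $4.42.
strawberries + banana with both targets exact would need a negative amount; discard.
strawberries + spinach with both tight: 1.157 servings and 2.668 servings → $3.41.
banana + spinach with both tight: 11.33 servings and 1.75 servings → $5.93.
Cheapest feasible corner: $3.41.

$3.41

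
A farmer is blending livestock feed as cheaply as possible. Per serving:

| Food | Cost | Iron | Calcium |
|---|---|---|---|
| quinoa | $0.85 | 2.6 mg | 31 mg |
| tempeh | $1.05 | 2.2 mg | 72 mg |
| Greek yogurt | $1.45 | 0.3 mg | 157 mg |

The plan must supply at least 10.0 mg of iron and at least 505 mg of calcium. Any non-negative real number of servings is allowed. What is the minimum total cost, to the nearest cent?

quinoa only: max(10.0/2.6, 505/31) = 16.29 servings → $13.85.
tempeh only: max(10.0/2.2, 505/72) = 7.014 servings → $7.36.
Greek yogurt only: max(10.0/0.3, 505/157) = 33.33 servings → $48.33.
quinoa + tempeh: the both-tight solution has a negative serving — not a feasible corner.
quinoa + Greek yogurt with both tight: 3.556 servings and 2.514 servings → $6.67.
tempeh + Greek yogurt with both tight: 4.381 servings and 1.208 servings → $6.35.
So the least-cost plan costs $6.35.

$6.35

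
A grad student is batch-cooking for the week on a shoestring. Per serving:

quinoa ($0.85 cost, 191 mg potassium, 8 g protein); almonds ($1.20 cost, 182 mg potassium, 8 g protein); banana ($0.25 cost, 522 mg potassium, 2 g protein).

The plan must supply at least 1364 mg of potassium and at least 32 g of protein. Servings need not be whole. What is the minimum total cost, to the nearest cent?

$3.45

Check every corner: each single food scaled to meet both minima, and each pair solved so both constraints bind.
quinoa only: max(1364/191, 32/8) = 7.141 servings → $6.07.
almonds only: max(1364/182, 32/8) = 7.495 servings → $8.99.
banana only: max(1364/522, 32/2) = 16 servings → $4.00.
quinoa + almonds with both targets exact would need a negative amount; discard.
quinoa + banana with both tight: 3.684 servings and 1.265 servings → $3.45.
almonds + banana with both tight: 3.666 servings and 1.335 servings → $4.73.
Cheapest feasible corner: $3.45.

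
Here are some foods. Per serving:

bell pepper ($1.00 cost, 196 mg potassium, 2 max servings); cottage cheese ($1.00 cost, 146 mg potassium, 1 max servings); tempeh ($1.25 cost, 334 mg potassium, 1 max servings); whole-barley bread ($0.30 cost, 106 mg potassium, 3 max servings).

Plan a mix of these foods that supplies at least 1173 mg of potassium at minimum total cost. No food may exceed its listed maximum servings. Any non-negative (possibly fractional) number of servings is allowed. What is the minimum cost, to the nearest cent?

Cost per mg of potassium: whole-barley bread $0.0028, tempeh $0.0037, bell pepper $0.0051, cottage cheese $0.0068.
Take 3 servings of whole-barley bread: +318.0 mg potassium for $0.90 (total $0.90, still need 855.0 mg).
Take 1 serving of tempeh: +334.0 mg potassium for $1.25 (total $2.15, still need 521.0 mg).
Take 2 servings of bell pepper: +392.0 mg potassium for $2.00 (total $4.15, still need 129.0 mg).
Take 0.8836 servings of cottage cheese: +129.0 mg potassium for $0.88 (total $5.03, still need 0.0 mg).
Greedy by cheapest-per-mg is optimal for a single linear constraint, so the minimum cost is $5.03.

$5.03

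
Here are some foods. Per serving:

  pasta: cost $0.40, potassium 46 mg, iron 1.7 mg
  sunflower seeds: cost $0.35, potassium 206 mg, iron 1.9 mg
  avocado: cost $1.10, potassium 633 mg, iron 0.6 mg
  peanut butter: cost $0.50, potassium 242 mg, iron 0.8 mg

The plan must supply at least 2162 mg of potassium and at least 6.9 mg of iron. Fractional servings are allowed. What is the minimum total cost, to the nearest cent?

$3.67

Compare the cost at each extreme point of the feasible region.
pasta only: max(2162/46, 6.9/1.7) = 47 servings → $18.80.
sunflower seeds only: max(2162/206, 6.9/1.9) = 10.5 servings → $3.67.
avocado only: max(2162/633, 6.9/0.6) = 11.5 servings → $12.65.
peanut butter only: max(2162/242, 6.9/0.8) = 8.934 servings → $4.47.
pasta + sunflower seeds with both targets exact would need a negative amount; discard.
pasta + avocado with both tight: 2.928 servings and 3.203 servings → $4.69.
pasta + peanut butter with both targets exact would need a negative amount; discard.
sunflower seeds + avocado with both tight: 2.845 servings and 2.489 servings → $3.73.
sunflower seeds + peanut butter: intersection lies outside the first quadrant.
avocado + peanut butter with both tight: 0.1656 servings and 8.501 servings → $4.43.
The minimum over all feasible corners is $3.67.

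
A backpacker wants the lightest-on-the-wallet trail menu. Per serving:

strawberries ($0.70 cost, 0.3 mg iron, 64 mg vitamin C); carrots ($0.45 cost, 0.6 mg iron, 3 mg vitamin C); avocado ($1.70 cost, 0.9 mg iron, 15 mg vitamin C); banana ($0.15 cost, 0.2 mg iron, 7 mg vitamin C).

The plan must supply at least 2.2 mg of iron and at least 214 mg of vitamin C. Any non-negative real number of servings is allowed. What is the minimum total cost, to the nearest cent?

Check every corner: each single food scaled to meet both minima, and each pair solved so both constraints bind.
strawberries only: max(2.2/0.3, 214/64) = 7.333 servings → $5.13.
carrots only: max(2.2/0.6, 214/3) = 71.33 servings → $32.10.
avocado only: max(2.2/0.9, 214/15) = 14.27 servings → $24.25.
banana only: max(2.2/0.2, 214/7) = 30.57 servings → $4.59.
strawberries + carrots with both tight: 3.248 servings and 2.043 servings → $3.19.
strawberries + avocado with both tight: 3.006 servings and 1.443 servings → $4.56.
strawberries + banana with both tight: 2.561 servings and 7.159 servings → $2.87.
carrots + avocado with both targets exact would need a negative amount; discard.
carrots + banana: the both-tight solution has a negative serving — not a feasible corner.
avocado + banana with both targets exact would need a negative amount; discard.
So the least-cost plan costs $2.87.

$2.87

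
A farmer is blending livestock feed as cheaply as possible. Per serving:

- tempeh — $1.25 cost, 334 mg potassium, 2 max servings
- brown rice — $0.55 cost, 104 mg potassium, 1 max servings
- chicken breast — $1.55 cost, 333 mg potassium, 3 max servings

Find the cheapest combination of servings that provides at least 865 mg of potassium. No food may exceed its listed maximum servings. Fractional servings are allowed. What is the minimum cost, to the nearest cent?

$3.42

Cost per mg of potassium: tempeh $0.0037, chicken breast $0.0047, brown rice $0.0053.
Take 2 servings of tempeh: +668.0 mg potassium for $2.50 (total $2.50, still need 197.0 mg).
Take 0.5916 servings of chicken breast: +197.0 mg potassium for $0.92 (total $3.42, still need 0.0 mg).
Filling from the cheapest source first is optimal under one linear minimum: $3.42.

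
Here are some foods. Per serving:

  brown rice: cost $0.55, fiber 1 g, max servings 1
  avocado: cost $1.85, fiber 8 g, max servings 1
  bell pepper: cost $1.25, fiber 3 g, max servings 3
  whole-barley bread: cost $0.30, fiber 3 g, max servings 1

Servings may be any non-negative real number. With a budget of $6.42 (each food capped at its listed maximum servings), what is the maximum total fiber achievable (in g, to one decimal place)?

20.9 g

Fiber per dollar: whole-barley bread 10, avocado 4.324, bell pepper 2.4, brown rice 1.818.
Take 1 serving of whole-barley bread: spends $0.30, +3.0 g fiber (running total 3.0 g).
Take 1 serving of avocado: spends $1.85, +8.0 g fiber (running total 11.0 g).
Take 3 servings of bell pepper: spends $3.75, +9.0 g fiber (running total 20.0 g).
Take 0.9455 servings of brown rice: spends $0.52, +0.9 g fiber (running total 20.9 g).
Greedy by best ratio exhausts the cost allowance optimally: 20.9 g.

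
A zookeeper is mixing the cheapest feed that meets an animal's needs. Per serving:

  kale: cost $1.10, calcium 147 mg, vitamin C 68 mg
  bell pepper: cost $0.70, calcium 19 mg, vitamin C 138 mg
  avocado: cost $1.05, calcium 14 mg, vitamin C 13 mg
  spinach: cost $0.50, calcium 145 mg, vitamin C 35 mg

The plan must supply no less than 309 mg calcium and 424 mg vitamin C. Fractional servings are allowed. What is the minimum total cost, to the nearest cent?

A basic optimal solution has at most two foods positive. Try each food alone and each pair with both targets met exactly.
kale only: max(309/147, 424/68) = 6.235 servings → $6.86.
bell pepper only: max(309/19, 424/138) = 16.26 servings → $11.38.
avocado only: max(309/14, 424/13) = 32.62 servings → $34.25.
spinach only: max(309/145, 424/35) = 12.11 servings → $6.06.
kale + bell pepper with both tight: 1.821 servings and 2.175 servings → $3.53.
kale + avocado with both targets exact would need a negative amount; discard.
kale + spinach with both targets exact would need a negative amount; discard.
bell pepper + avocado with both tight: 1.139 servings and 20.53 servings → $22.35.
bell pepper + spinach with both tight: 2.619 servings and 1.788 servings → $2.73.
avocado + spinach: the both-tight solution has a negative serving — not a feasible corner.
So the least-cost plan costs $2.73.

$2.73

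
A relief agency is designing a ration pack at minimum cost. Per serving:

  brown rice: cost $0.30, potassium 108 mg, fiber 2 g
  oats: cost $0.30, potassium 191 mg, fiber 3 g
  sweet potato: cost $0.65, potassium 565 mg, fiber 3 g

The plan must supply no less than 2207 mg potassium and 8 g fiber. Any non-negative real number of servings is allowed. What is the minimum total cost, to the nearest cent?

Two binding constraints pin down two serving amounts, so the optimal mix uses at most two foods. The candidates are each food alone (scaled to the tighter of potassium/fiber) and each pair with both constraints tight.
brown rice only: max(2207/108, 8/2) = 20.44 servings → $6.13.
oats only: max(2207/191, 8/3) = 11.55 servings → $3.47.
sweet potato only: max(2207/565, 8/3) = 3.906 servings → $2.54.
brown rice + oats with both targets exact would need a negative amount; discard.
brown rice + sweet potato: intersection lies outside the first quadrant.
oats + sweet potato with both targets exact would need a negative amount; discard.
The minimum over all feasible corners is $2.54.

$2.54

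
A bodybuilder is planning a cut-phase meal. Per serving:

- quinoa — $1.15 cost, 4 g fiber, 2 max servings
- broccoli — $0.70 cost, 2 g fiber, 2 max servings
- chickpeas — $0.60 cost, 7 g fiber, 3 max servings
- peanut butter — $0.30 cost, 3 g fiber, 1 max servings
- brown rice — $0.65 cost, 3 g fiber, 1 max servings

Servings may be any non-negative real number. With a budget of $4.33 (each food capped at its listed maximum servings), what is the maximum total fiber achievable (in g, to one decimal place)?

Fiber per dollar: chickpeas 11.67, peanut butter 10, brown rice 4.615, quinoa 3.478, broccoli 2.857.
Take 3 servings of chickpeas: spends $1.80, +21.0 g fiber (running total 21.0 g).
Take 1 serving of peanut butter: spends $0.30, +3.0 g fiber (running total 24.0 g).
Take 1 serving of brown rice: spends $0.65, +3.0 g fiber (running total 27.0 g).
Take 1.374 servings of quinoa: spends $1.58, +5.5 g fiber (running total 32.5 g).
Greedy by best ratio exhausts the cost allowance optimally: 32.5 g.

32.5 g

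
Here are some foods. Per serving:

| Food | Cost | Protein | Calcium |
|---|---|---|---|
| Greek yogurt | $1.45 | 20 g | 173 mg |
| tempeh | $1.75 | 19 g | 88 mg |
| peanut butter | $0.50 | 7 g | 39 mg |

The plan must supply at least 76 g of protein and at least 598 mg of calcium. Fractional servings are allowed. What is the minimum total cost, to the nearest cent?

The cheapest plan sits at a corner of the feasible region — with two constraints it uses at most two foods.
Greek yogurt only: max(76/20, 598/173) = 3.8 servings → $5.51.
tempeh only: max(76/19, 598/88) = 6.795 servings → $11.89.
peanut butter only: max(76/7, 598/39) = 15.33 servings → $7.67.
Greek yogurt + tempeh with both tight: 3.061 servings and 0.778 servings → $5.80.
Greek yogurt + peanut butter with both tight: 2.835 servings and 2.756 servings → $5.49.
tempeh + peanut butter with both targets exact would need a negative amount; discard.
The minimum over all feasible corners is $5.49.

$5.49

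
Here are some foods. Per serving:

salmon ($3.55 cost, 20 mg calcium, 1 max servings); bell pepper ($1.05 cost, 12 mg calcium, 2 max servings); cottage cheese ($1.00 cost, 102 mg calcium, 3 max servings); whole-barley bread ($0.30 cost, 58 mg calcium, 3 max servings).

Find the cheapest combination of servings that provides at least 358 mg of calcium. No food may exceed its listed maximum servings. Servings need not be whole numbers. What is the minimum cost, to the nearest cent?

Cost per mg of calcium: whole-barley bread $0.0052, cottage cheese $0.0098, bell pepper $0.0875, salmon $0.1775.
Take 3 servings of whole-barley bread: +174.0 mg calcium for $0.90 (total $0.90, still need 184.0 mg).
Take 1.804 servings of cottage cheese: +184.0 mg calcium for $1.80 (total $2.70, still need 0.0 mg).
Greedy by cheapest-per-mg is optimal for a single linear constraint, so the minimum cost is $2.70.

$2.70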